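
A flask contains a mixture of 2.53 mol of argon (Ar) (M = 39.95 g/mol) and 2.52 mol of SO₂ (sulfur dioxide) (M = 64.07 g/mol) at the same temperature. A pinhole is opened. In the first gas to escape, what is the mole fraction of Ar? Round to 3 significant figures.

0.560

The effusion rate of species i is ∝ p_i/√M_i ∝ n_i/√M_i.
Mole fraction of Ar in the effusate = (n_Ar/√M_Ar) / (n_Ar/√M_Ar + n_SO₂/√M_SO₂)
= (2.53/√39.95) / (2.53/√39.95 + 2.52/√64.07) = 0.4003/(0.4003 + 0.3148) = 0.560.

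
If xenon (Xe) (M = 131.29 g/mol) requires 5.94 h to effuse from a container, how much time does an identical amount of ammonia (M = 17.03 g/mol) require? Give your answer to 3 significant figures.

2.14 h

Graham's law gives t_NH₃/t_Xe = √(M_NH₃/M_Xe) = √(17.03/131.29) = √0.1297 = 0.3602.
So the time for NH₃ is 5.94 × 0.3602 = 2.14 h.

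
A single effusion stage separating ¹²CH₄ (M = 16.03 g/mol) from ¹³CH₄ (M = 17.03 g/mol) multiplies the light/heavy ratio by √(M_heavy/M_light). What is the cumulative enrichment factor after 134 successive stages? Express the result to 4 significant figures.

57.65

Each stage multiplies the ratio by α = √(17.03/16.03), so after 134 stages the overall factor is α^134 = (17.03/16.03)^(134/2).
= 1.06238^67 = 57.65.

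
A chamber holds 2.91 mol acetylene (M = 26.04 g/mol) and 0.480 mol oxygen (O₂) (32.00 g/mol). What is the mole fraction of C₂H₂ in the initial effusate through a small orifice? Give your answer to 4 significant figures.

Rate_i ∝ x_i/√M_i (Graham's law weighted by mole fraction), so the effusate composition follows n_i/√M_i.
x_C₂H₂(eff) = (n_C₂H₂/√M_C₂H₂) / (n_C₂H₂/√M_C₂H₂ + n_O₂/√M_O₂)
= (2.91/√26.04) / (2.91/√26.04 + 0.480/√32.00) = 0.5703/(0.5703 + 0.08485) = 0.8705.

0.8705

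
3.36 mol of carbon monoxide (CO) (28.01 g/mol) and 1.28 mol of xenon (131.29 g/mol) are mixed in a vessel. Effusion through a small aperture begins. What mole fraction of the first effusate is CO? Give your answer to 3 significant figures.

Rate_i ∝ x_i/√M_i (Graham's law weighted by mole fraction), so the effusate composition follows n_i/√M_i.
x_CO(eff) = (n_CO/√M_CO) / (n_CO/√M_CO + n_Xe/√M_Xe)
= (3.36/√28.01) / (3.36/√28.01 + 1.28/√131.29) = 0.6349/(0.6349 + 0.1117) = 0.850.

0.850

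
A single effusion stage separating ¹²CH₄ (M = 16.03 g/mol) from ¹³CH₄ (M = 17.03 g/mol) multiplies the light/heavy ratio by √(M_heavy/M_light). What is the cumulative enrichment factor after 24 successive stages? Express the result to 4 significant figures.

2.067

Each stage multiplies the ratio by α = √(17.03/16.03), so after 24 stages the overall factor is α^24 = (17.03/16.03)^(24/2).
= 1.06238^12 = 2.067.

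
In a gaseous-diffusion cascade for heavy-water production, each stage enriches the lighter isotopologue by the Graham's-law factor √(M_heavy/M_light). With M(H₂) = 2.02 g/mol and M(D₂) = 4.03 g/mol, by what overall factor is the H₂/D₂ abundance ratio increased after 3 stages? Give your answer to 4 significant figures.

2.818

Each stage multiplies the ratio by α = √(4.03/2.02), so after 3 stages the overall factor is α^3 = (4.03/2.02)^(3/2).
= 1.99505^(3/2) = 2.818.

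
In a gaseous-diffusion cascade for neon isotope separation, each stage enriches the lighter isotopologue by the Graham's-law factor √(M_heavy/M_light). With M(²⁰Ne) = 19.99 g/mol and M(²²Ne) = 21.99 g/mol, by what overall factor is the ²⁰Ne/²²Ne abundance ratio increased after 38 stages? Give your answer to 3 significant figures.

Each stage multiplies the ratio by α = √(21.99/19.99), so after 38 stages the overall factor is α^38 = (21.99/19.99)^(38/2).
= 1.10005^19 = 6.12.

6.12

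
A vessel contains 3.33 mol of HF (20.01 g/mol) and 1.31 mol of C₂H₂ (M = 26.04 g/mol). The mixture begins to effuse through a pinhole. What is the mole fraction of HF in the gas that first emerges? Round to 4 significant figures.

0.7436

Effusion rate of each component ∝ n_i/√M_i (partial pressure × 1/√M).
So x_HF in the escaping gas = (n_HF/√M_HF) / Σ(n_i/√M_i)
= (3.33/√20.01) / (3.33/√20.01 + 1.31/√26.04) = 0.7444/(0.7444 + 0.2567) = 0.7436.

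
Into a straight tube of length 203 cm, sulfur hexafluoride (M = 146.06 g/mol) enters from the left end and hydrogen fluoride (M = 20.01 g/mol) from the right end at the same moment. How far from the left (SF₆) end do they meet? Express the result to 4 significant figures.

Distances travelled in equal time are proportional to diffusion rates, so d_SF₆/d_HF = √(M_HF/M_SF₆) = √(20.01/146.06) = 0.3701.
With d_SF₆ + d_HF = 203 cm, d_HF = 203/(1 + 0.3701) = 148.2 cm.
d_SF₆ = 203 − 148.2 = 54.84 cm.

54.84 cm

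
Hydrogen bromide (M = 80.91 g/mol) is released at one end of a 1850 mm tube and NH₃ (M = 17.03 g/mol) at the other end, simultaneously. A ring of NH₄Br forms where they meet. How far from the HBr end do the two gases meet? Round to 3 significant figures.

582 mm

Graham's law gives d_HBr/d_NH₃ = rate_HBr/rate_NH₃ = √(M_NH₃/M_HBr) = √(17.03/80.91) = 0.4588.
With d_HBr + d_NH₃ = 1850 mm, d_NH₃ = 1850/(1 + 0.4588) = 1268 mm.
d_HBr = 1850 − 1268 = 582 mm.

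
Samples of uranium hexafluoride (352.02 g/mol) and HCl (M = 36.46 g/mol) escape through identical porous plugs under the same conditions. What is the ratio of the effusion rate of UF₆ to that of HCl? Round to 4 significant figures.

By Graham's law, rate_UF₆/rate_HCl = √(M_HCl/M_UF₆) = √(36.46/352.02) = √0.1036 = 0.3218.

0.3218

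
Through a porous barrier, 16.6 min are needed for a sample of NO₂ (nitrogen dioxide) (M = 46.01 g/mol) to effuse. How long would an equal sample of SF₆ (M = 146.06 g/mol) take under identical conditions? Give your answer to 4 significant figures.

29.58 min

From Graham's law, t_SF₆/t_NO₂ = √(M_SF₆/M_NO₂) = √(146.06/46.01) = √3.175 = 1.782.
So the time for SF₆ is 16.6 × 1.782 = 29.58 min.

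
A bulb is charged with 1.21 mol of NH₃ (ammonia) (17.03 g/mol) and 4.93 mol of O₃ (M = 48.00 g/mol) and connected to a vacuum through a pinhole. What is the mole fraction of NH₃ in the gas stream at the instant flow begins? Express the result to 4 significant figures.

Effusion rate of each component ∝ n_i/√M_i (partial pressure × 1/√M).
x_NH₃(eff) = (n_NH₃/√M_NH₃) / (n_NH₃/√M_NH₃ + n_O₃/√M_O₃)
= (1.21/√17.03) / (1.21/√17.03 + 4.93/√48.00) = 0.2932/(0.2932 + 0.7116) = 0.2918.

0.2918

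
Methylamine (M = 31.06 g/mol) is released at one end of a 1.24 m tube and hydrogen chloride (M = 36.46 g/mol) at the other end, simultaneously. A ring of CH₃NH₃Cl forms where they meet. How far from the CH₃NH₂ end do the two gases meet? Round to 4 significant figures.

The fronts meet when d_CH₃NH₂ + d_HCl = L with d_CH₃NH₂/d_HCl = √(M_HCl/M_CH₃NH₂) (Graham's law). Here √(M_HCl/M_CH₃NH₂) = √(36.46/31.06) = 1.083.
With d_CH₃NH₂ + d_HCl = 1.24 m, d_HCl = 1.24/(1 + 1.083) = 0.5952 m.
d_CH₃NH₂ = 1.24 − 0.5952 = 0.6448 m.

0.6448 m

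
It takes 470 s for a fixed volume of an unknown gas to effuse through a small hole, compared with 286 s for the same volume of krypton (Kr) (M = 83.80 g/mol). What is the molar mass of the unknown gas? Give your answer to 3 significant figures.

226 g/mol

Graham's law gives t_X/t_Kr = √(M_X/M_Kr).
470/286 = 1.643 = √(M_X/83.80)
M_X = 83.80 × 1.643² = 83.80 × 2.701 = 226 g/mol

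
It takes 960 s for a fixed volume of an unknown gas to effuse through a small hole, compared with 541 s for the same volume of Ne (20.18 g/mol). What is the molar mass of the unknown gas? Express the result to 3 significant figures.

63.5 g/mol

Since effusion rate ∝ 1/√M, t_X/t_Ne = √(M_X/M_Ne).
960/541 = 1.774 = √(M_X/20.18)
M_X = 20.18 × 1.774² = 20.18 × 3.149 = 63.5 g/mol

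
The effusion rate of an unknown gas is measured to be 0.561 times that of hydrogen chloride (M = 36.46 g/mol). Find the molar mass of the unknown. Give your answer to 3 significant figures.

Graham's law gives rate_X/rate_HCl = √(M_HCl/M_X).
0.561 = √(36.46/M_X)
M_X = 36.46 / 0.561² = 36.46 / 0.3147 = 116 g/mol

116 g/mol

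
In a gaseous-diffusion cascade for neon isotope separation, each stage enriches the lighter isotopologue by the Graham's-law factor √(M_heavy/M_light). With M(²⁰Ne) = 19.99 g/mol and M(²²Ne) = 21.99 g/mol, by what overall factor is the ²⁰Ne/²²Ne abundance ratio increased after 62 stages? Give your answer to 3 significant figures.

19.2

The single-stage factor is √(M_heavy/M_light), so 62 stages give [√(21.99/19.99)]^62 = (21.99/19.99)^(62/2).
= 1.10005^31 = 19.2.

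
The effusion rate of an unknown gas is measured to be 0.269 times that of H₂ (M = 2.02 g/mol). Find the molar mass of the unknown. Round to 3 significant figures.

27.9 g/mol

Graham's law gives rate_X/rate_H₂ = √(M_H₂/M_X).
0.269 = √(2.02/M_X)
M_X = 2.02 / 0.269² = 2.02 / 0.07236 = 27.9 g/mol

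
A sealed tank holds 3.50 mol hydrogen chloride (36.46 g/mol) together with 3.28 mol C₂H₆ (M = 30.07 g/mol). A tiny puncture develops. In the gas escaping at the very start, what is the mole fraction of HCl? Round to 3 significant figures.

Rate_i ∝ x_i/√M_i (Graham's law weighted by mole fraction), so the effusate composition follows n_i/√M_i.
Mole fraction of HCl in the effusate = (n_HCl/√M_HCl) / (n_HCl/√M_HCl + n_C₂H₆/√M_C₂H₆)
= (3.50/√36.46) / (3.50/√36.46 + 3.28/√30.07) = 0.5796/(0.5796 + 0.5981) = 0.492.

0.492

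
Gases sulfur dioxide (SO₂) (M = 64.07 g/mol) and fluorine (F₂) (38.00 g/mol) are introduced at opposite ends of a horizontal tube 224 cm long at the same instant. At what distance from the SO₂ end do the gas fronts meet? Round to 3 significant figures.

97.5 cm

Distances travelled in equal time are proportional to diffusion rates, so d_SO₂/d_F₂ = √(M_F₂/M_SO₂) = √(38.00/64.07) = 0.7701.
With d_SO₂ + d_F₂ = 224 cm, d_F₂ = 224/(1 + 0.7701) = 126.5 cm.
d_SO₂ = 224 − 126.5 = 97.5 cm.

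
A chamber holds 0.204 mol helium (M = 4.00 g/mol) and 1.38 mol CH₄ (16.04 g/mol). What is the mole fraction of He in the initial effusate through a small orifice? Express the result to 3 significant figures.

The effusion rate of species i is ∝ p_i/√M_i ∝ n_i/√M_i.
x_He(eff) = (n_He/√M_He) / (n_He/√M_He + n_CH₄/√M_CH₄)
= (0.204/√4.00) / (0.204/√4.00 + 1.38/√16.04) = 0.1020/(0.1020 + 0.3446) = 0.228.

0.228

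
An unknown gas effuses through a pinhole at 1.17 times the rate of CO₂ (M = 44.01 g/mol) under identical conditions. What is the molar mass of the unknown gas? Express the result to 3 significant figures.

By Graham's law, rate_X/rate_CO₂ = √(M_CO₂/M_X).
1.17 = √(44.01/M_X)
M_X = 44.01 / 1.17² = 44.01 / 1.369 = 32.1 g/mol

32.1 g/mol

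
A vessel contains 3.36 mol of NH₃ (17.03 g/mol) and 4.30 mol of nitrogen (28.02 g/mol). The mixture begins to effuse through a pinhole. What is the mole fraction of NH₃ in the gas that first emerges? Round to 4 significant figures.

0.5006

Each component's effusion rate ∝ (its partial pressure)·(1/√M) ∝ n_i/√M_i.
x_NH₃(eff) = (n_NH₃/√M_NH₃) / (n_NH₃/√M_NH₃ + n_N₂/√M_N₂)
= (3.36/√17.03) / (3.36/√17.03 + 4.30/√28.02) = 0.8142/(0.8142 + 0.8123) = 0.5006.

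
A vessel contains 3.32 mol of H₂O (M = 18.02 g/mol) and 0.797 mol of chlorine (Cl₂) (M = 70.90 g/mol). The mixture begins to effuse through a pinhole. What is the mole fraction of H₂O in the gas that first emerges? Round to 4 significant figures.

0.8920

Each component's effusion rate ∝ (its partial pressure)·(1/√M) ∝ n_i/√M_i.
x_H₂O(eff) = (n_H₂O/√M_H₂O) / (n_H₂O/√M_H₂O + n_Cl₂/√M_Cl₂)
= (3.32/√18.02) / (3.32/√18.02 + 0.797/√70.90) = 0.7821/(0.7821 + 0.09465) = 0.8920.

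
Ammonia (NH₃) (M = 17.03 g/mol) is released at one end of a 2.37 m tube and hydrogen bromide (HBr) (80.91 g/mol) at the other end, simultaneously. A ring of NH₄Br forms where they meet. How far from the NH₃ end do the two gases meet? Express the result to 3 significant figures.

The fronts meet when d_NH₃ + d_HBr = L with d_NH₃/d_HBr = √(M_HBr/M_NH₃) (Graham's law). Here √(M_HBr/M_NH₃) = √(80.91/17.03) = 2.180.
With d_NH₃ + d_HBr = 2.37 m, d_HBr = 2.37/(1 + 2.180) = 0.7454 m.
d_NH₃ = 2.37 − 0.7454 = 1.62 m.

1.62 m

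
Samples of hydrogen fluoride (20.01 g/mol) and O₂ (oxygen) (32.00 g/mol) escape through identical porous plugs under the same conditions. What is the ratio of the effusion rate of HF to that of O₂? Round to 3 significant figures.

Using Graham's law: rate_HF/rate_O₂ = √(M_O₂/M_HF) = √(32.00/20.01) = √1.599 = 1.26.

1.26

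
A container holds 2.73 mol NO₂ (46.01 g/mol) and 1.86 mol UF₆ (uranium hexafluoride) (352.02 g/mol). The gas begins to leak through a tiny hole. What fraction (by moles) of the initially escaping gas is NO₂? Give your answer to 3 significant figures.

0.802

Rate_i ∝ x_i/√M_i (Graham's law weighted by mole fraction), so the effusate composition follows n_i/√M_i.
x_NO₂(eff) = (n_NO₂/√M_NO₂) / (n_NO₂/√M_NO₂ + n_UF₆/√M_UF₆)
= (2.73/√46.01) / (2.73/√46.01 + 1.86/√352.02) = 0.4025/(0.4025 + 0.09914) = 0.802.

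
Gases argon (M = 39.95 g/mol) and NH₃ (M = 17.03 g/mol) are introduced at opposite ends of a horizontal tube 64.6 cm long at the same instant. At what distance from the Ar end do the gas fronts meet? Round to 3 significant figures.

25.5 cm

Distances travelled in equal time are proportional to diffusion rates, so d_Ar/d_NH₃ = √(M_NH₃/M_Ar) = √(17.03/39.95) = 0.6529.
With d_Ar + d_NH₃ = 64.6 cm, d_NH₃ = 64.6/(1 + 0.6529) = 39.08 cm.
d_Ar = 64.6 − 39.08 = 25.5 cm.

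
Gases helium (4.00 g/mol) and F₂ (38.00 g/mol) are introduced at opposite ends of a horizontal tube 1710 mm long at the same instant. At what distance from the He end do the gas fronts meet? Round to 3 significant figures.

1290 mm

In equal time, each gas travels a distance ∝ its rate ∝ 1/√M, so d_He/d_F₂ = √(M_F₂/M_He) = √(38.00/4.00) = 3.082.
With d_He + d_F₂ = 1710 mm, d_F₂ = 1710/(1 + 3.082) = 418.9 mm.
d_He = 1710 − 418.9 = 1290 mm.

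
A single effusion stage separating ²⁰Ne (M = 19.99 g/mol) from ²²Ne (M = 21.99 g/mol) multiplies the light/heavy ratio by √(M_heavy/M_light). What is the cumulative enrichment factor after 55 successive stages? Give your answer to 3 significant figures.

13.8

Overall factor = α^55 with α = √(21.99/19.99), i.e. (21.99/19.99)^(55/2).
= 1.10005^(55/2) = 13.8.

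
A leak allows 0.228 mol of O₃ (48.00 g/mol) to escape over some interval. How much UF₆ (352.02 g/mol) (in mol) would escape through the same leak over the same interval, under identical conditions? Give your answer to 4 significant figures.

0.08419 mol

Graham's law gives rate_UF₆/rate_O₃ = √(M_O₃/M_UF₆) = √(48.00/352.02) = √0.1364 = 0.3693.
So the amount for UF₆ is 0.228 × 0.3693 = 0.08419 mol.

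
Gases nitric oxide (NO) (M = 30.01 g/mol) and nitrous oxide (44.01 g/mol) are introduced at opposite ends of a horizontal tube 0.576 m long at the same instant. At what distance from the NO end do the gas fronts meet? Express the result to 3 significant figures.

0.315 m

In equal time, each gas travels a distance ∝ its rate ∝ 1/√M, so d_NO/d_N₂O = √(M_N₂O/M_NO) = √(44.01/30.01) = 1.211.
With d_NO + d_N₂O = 0.576 m, d_N₂O = 0.576/(1 + 1.211) = 0.2605 m.
d_NO = 0.576 − 0.2605 = 0.315 m.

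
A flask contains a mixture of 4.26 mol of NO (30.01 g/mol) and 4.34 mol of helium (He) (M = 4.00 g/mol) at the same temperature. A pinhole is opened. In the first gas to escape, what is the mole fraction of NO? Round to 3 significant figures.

The effusion rate of species i is ∝ p_i/√M_i ∝ n_i/√M_i.
Mole fraction of NO in the effusate = (n_NO/√M_NO) / (n_NO/√M_NO + n_He/√M_He)
= (4.26/√30.01) / (4.26/√30.01 + 4.34/√4.00) = 0.7776/(0.7776 + 2.170) = 0.264.

0.264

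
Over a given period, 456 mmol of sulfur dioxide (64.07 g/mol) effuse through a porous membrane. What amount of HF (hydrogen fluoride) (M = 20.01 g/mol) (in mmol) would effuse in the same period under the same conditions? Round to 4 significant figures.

816.0 mmol

From Graham's law, rate_HF/rate_SO₂ = √(M_SO₂/M_HF) = √(64.07/20.01) = √3.202 = 1.789.
So the amount for HF is 456 × 1.789 = 816.0 mmol.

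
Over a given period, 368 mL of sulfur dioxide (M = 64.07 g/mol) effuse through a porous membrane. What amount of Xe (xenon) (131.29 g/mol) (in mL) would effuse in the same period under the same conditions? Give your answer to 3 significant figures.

257 mL

By Graham's law, rate_Xe/rate_SO₂ = √(M_SO₂/M_Xe) = √(64.07/131.29) = √0.4880 = 0.6986.
So the volume for Xe is 368 × 0.6986 = 257 mL.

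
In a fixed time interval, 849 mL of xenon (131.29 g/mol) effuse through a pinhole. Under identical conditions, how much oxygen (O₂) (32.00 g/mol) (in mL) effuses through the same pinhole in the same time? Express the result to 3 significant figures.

Graham's law gives rate_O₂/rate_Xe = √(M_Xe/M_O₂) = √(131.29/32.00) = √4.103 = 2.026.
So the volume for O₂ is 849 × 2.026 = 1720 mL.

1720 mL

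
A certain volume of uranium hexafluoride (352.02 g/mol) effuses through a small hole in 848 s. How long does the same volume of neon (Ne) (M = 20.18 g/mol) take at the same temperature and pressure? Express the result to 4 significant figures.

203.0 s

Using Graham's law: t_Ne/t_UF₆ = √(M_Ne/M_UF₆) = √(20.18/352.02) = √0.05733 = 0.2394.
So the time for Ne is 848 × 0.2394 = 203.0 s.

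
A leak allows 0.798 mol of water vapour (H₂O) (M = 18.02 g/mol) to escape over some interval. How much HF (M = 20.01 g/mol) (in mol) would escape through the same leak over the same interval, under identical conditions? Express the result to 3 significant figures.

0.757 mol

Graham's law gives rate_HF/rate_H₂O = √(M_H₂O/M_HF) = √(18.02/20.01) = √0.9005 = 0.9490.
So the amount for HF is 0.798 × 0.9490 = 0.757 mol.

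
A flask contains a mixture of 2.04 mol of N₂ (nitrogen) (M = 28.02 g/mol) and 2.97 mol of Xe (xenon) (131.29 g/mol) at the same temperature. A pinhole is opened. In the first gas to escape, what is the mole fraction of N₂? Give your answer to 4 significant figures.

0.5979

Effusion rate of each component ∝ n_i/√M_i (partial pressure × 1/√M).
So x_N₂ in the escaping gas = (n_N₂/√M_N₂) / Σ(n_i/√M_i)
= (2.04/√28.02) / (2.04/√28.02 + 2.97/√131.29) = 0.3854/(0.3854 + 0.2592) = 0.5979.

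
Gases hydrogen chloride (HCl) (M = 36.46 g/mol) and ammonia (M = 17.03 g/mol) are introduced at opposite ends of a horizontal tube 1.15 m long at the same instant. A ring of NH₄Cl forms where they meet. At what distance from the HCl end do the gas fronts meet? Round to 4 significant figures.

0.4669 m

Graham's law gives d_HCl/d_NH₃ = rate_HCl/rate_NH₃ = √(M_NH₃/M_HCl) = √(17.03/36.46) = 0.6834.
With d_HCl + d_NH₃ = 1.15 m, d_NH₃ = 1.15/(1 + 0.6834) = 0.6831 m.
d_HCl = 1.15 − 0.6831 = 0.4669 m.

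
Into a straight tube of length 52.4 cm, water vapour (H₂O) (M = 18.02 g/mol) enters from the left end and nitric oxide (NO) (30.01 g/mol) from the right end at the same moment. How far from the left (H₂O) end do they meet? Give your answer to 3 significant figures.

Graham's law gives d_H₂O/d_NO = rate_H₂O/rate_NO = √(M_NO/M_H₂O) = √(30.01/18.02) = 1.290.
With d_H₂O + d_NO = 52.4 cm, d_NO = 52.4/(1 + 1.290) = 22.88 cm.
d_H₂O = 52.4 − 22.88 = 29.5 cm.

29.5 cm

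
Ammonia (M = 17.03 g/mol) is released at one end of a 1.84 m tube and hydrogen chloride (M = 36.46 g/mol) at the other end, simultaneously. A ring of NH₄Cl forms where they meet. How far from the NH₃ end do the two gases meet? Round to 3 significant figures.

Graham's law gives d_NH₃/d_HCl = rate_NH₃/rate_HCl = √(M_HCl/M_NH₃) = √(36.46/17.03) = 1.463.
With d_NH₃ + d_HCl = 1.84 m, d_HCl = 1.84/(1 + 1.463) = 0.7470 m.
d_NH₃ = 1.84 − 0.7470 = 1.09 m.

1.09 m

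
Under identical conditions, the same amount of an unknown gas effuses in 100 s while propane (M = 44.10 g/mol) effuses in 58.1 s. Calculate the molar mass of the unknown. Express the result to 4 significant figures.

130.6 g/mol

By Graham's law, t_X/t_C₃H₈ = √(M_X/M_C₃H₈).
100/58.1 = 1.721 = √(M_X/44.10)
M_X = 44.10 × 1.721² = 44.10 × 2.962 = 130.6 g/mol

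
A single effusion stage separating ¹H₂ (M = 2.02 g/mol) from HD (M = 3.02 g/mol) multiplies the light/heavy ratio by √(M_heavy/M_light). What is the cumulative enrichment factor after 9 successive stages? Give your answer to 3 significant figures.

6.11

Each stage multiplies the ratio by α = √(3.02/2.02), so after 9 stages the overall factor is α^9 = (3.02/2.02)^(9/2).
= 1.49505^(9/2) = 6.11.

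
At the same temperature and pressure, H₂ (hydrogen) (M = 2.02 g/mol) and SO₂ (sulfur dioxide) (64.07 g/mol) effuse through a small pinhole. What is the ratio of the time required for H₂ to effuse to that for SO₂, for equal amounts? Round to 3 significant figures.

By Graham's law, t_H₂/t_SO₂ = √(M_H₂/M_SO₂) = √(2.02/64.07) = √0.03153 = 0.178.

0.178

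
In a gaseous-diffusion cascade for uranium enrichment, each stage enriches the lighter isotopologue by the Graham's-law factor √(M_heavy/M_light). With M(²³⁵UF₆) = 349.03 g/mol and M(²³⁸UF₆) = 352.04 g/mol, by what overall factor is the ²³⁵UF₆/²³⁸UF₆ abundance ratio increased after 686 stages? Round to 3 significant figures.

Each stage multiplies the ratio by α = √(352.04/349.03), so after 686 stages the overall factor is α^686 = (352.04/349.03)^(686/2).
= 1.00862^343 = 19.0.

19.0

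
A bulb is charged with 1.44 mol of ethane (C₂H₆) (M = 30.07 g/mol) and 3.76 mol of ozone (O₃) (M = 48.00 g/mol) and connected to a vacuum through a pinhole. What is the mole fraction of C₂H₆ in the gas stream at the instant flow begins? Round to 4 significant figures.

Each component's effusion rate ∝ (its partial pressure)·(1/√M) ∝ n_i/√M_i.
So x_C₂H₆ in the escaping gas = (n_C₂H₆/√M_C₂H₆) / Σ(n_i/√M_i)
= (1.44/√30.07) / (1.44/√30.07 + 3.76/√48.00) = 0.2626/(0.2626 + 0.5427) = 0.3261.

0.3261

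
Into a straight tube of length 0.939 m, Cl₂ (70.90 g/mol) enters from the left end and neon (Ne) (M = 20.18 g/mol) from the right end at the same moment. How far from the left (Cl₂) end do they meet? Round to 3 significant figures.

0.327 m

Graham's law gives d_Cl₂/d_Ne = rate_Cl₂/rate_Ne = √(M_Ne/M_Cl₂) = √(20.18/70.90) = 0.5335.
With d_Cl₂ + d_Ne = 0.939 m, d_Ne = 0.939/(1 + 0.5335) = 0.6123 m.
d_Cl₂ = 0.939 − 0.6123 = 0.327 m.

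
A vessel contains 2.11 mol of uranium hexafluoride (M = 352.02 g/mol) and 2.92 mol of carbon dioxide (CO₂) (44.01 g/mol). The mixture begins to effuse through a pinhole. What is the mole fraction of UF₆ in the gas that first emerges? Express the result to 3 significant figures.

Each component's effusion rate ∝ (its partial pressure)·(1/√M) ∝ n_i/√M_i.
So x_UF₆ in the escaping gas = (n_UF₆/√M_UF₆) / Σ(n_i/√M_i)
= (2.11/√352.02) / (2.11/√352.02 + 2.92/√44.01) = 0.1125/(0.1125 + 0.4402) = 0.204.

0.204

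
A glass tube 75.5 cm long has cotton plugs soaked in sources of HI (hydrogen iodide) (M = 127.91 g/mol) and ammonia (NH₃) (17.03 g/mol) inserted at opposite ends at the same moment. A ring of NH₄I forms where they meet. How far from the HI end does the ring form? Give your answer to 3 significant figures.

Graham's law gives d_HI/d_NH₃ = rate_HI/rate_NH₃ = √(M_NH₃/M_HI) = √(17.03/127.91) = 0.3649.
With d_HI + d_NH₃ = 75.5 cm, d_NH₃ = 75.5/(1 + 0.3649) = 55.32 cm.
d_HI = 75.5 − 55.32 = 20.2 cm.

20.2 cm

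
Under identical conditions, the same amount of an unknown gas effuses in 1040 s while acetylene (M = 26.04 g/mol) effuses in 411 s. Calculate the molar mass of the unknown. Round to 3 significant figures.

Since effusion rate ∝ 1/√M, t_X/t_C₂H₂ = √(M_X/M_C₂H₂).
1040/411 = 2.530 = √(M_X/26.04)
M_X = 26.04 × 2.530² = 26.04 × 6.403 = 167 g/mol

167 g/mol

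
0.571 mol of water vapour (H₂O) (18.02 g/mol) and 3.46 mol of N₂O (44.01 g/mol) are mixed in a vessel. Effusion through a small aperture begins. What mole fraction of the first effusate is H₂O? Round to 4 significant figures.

The effusion rate of species i is ∝ p_i/√M_i ∝ n_i/√M_i.
x_H₂O(eff) = (n_H₂O/√M_H₂O) / (n_H₂O/√M_H₂O + n_N₂O/√M_N₂O)
= (0.571/√18.02) / (0.571/√18.02 + 3.46/√44.01) = 0.1345/(0.1345 + 0.5216) = 0.2050.

0.2050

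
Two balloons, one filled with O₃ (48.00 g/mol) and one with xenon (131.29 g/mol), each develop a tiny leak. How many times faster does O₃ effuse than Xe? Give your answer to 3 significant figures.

1.65

Using Graham's law: rate_O₃/rate_Xe = √(M_Xe/M_O₃) = √(131.29/48.00) = √2.735 = 1.65.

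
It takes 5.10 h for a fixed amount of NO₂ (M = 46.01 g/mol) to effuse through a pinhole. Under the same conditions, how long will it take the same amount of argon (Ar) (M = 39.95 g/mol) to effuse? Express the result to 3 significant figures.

4.75 h

Using Graham's law: t_Ar/t_NO₂ = √(M_Ar/M_NO₂) = √(39.95/46.01) = √0.8683 = 0.9318.
So the time for Ar is 5.10 × 0.9318 = 4.75 h.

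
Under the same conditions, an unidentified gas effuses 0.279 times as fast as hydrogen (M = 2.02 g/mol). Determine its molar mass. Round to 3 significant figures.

26.0 g/mol

Graham's law gives rate_X/rate_H₂ = √(M_H₂/M_X).
0.279 = √(2.02/M_X)
M_X = 2.02 / 0.279² = 2.02 / 0.07784 = 26.0 g/mol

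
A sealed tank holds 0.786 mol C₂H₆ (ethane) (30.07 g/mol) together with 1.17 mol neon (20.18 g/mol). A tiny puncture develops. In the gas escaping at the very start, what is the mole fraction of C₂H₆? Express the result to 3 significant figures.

0.355

The effusion rate of species i is ∝ p_i/√M_i ∝ n_i/√M_i.
x_C₂H₆(eff) = (n_C₂H₆/√M_C₂H₆) / (n_C₂H₆/√M_C₂H₆ + n_Ne/√M_Ne)
= (0.786/√30.07) / (0.786/√30.07 + 1.17/√20.18) = 0.1433/(0.1433 + 0.2605) = 0.355.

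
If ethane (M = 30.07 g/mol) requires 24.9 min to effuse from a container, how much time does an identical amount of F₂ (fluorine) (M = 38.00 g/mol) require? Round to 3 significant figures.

28.0 min

By Graham's law, t_F₂/t_C₂H₆ = √(M_F₂/M_C₂H₆) = √(38.00/30.07) = √1.264 = 1.124.
So the time for F₂ is 24.9 × 1.124 = 28.0 min.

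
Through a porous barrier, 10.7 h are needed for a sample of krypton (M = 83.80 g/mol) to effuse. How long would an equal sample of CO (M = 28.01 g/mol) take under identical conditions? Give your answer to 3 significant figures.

6.19 h

Using Graham's law: t_CO/t_Kr = √(M_CO/M_Kr) = √(28.01/83.80) = √0.3342 = 0.5781.
So the time for CO is 10.7 × 0.5781 = 6.19 h.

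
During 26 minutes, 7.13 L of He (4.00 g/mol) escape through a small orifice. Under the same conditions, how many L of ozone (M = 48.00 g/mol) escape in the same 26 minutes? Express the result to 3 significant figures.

2.06 L

By Graham's law, rate_O₃/rate_He = √(M_He/M_O₃) = √(4.00/48.00) = √0.08333 = 0.2887.
So the volume for O₃ is 7.13 × 0.2887 = 2.06 L.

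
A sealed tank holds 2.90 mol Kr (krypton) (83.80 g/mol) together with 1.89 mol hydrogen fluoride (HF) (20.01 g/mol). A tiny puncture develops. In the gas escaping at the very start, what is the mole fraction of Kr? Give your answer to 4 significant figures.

0.4285

Rate_i ∝ x_i/√M_i (Graham's law weighted by mole fraction), so the effusate composition follows n_i/√M_i.
Mole fraction of Kr in the effusate = (n_Kr/√M_Kr) / (n_Kr/√M_Kr + n_HF/√M_HF)
= (2.90/√83.80) / (2.90/√83.80 + 1.89/√20.01) = 0.3168/(0.3168 + 0.4225) = 0.4285.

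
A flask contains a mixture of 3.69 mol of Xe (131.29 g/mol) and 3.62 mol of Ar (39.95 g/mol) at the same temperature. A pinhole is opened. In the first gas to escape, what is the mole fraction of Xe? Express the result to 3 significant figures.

0.360

The effusion rate of species i is ∝ p_i/√M_i ∝ n_i/√M_i.
x_Xe(eff) = (n_Xe/√M_Xe) / (n_Xe/√M_Xe + n_Ar/√M_Ar)
= (3.69/√131.29) / (3.69/√131.29 + 3.62/√39.95) = 0.3220/(0.3220 + 0.5727) = 0.360.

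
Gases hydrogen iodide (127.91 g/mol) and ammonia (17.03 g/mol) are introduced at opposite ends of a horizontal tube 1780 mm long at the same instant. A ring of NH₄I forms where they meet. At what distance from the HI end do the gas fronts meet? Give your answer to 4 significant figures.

475.9 mm

In equal time, each gas travels a distance ∝ its rate ∝ 1/√M, so d_HI/d_NH₃ = √(M_NH₃/M_HI) = √(17.03/127.91) = 0.3649.
With d_HI + d_NH₃ = 1780 mm, d_NH₃ = 1780/(1 + 0.3649) = 1304 mm.
d_HI = 1780 − 1304 = 475.9 mm.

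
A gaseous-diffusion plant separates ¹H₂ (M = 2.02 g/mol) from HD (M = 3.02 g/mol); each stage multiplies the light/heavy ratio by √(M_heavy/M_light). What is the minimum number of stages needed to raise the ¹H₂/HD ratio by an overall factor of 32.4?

Per stage α = (3.02/2.02)^(1/2) = 1.49505^0.5, giving ln α = 0.2011.
Need α^N ≥ 32.4 ⇒ N ≥ ln(32.4) / ln α = 3.478 / 0.2011 = 17.30.
So at least 18 stages are needed.

18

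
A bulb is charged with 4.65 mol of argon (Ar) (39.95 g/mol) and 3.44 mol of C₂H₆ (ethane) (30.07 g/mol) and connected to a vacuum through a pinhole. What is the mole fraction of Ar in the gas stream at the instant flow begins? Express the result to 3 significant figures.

0.540

Rate_i ∝ x_i/√M_i (Graham's law weighted by mole fraction), so the effusate composition follows n_i/√M_i.
x_Ar(eff) = (n_Ar/√M_Ar) / (n_Ar/√M_Ar + n_C₂H₆/√M_C₂H₆)
= (4.65/√39.95) / (4.65/√39.95 + 3.44/√30.07) = 0.7357/(0.7357 + 0.6273) = 0.540.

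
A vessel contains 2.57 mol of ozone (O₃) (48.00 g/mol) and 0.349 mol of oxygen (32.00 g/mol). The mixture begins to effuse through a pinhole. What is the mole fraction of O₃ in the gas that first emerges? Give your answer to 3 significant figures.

0.857

The effusion rate of species i is ∝ p_i/√M_i ∝ n_i/√M_i.
Mole fraction of O₃ in the effusate = (n_O₃/√M_O₃) / (n_O₃/√M_O₃ + n_O₂/√M_O₂)
= (2.57/√48.00) / (2.57/√48.00 + 0.349/√32.00) = 0.3709/(0.3709 + 0.06170) = 0.857.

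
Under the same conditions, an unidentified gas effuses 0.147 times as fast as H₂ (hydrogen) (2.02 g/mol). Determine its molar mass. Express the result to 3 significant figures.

93.5 g/mol

By Graham's law, rate_X/rate_H₂ = √(M_H₂/M_X).
0.147 = √(2.02/M_X)
M_X = 2.02 / 0.147² = 2.02 / 0.02161 = 93.5 g/mol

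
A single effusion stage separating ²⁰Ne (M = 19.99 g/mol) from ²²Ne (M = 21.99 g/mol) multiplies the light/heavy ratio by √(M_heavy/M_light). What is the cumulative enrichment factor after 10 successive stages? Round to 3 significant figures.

1.61

After 10 stages the ratio has grown by (√(21.99/19.99))^10 = (21.99/19.99)^(10/2).
= 1.10005^5 = 1.61.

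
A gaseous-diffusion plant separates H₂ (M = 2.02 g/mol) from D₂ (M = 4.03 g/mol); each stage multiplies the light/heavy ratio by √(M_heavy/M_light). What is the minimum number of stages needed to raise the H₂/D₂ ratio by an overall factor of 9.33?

Single-stage factor α = √(4.03/2.02), so ln α = ½ ln(1.99505) = 0.3453.
Need α^N ≥ 9.33 ⇒ N ≥ ln(9.33) / ln α = 2.233 / 0.3453 = 6.47.
Minimum whole number of stages: N = 7.

7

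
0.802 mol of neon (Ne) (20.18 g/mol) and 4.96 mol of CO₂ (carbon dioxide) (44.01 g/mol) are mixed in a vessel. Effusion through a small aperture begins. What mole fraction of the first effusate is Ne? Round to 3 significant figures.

0.193

Rate_i ∝ x_i/√M_i (Graham's law weighted by mole fraction), so the effusate composition follows n_i/√M_i.
Mole fraction of Ne in the effusate = (n_Ne/√M_Ne) / (n_Ne/√M_Ne + n_CO₂/√M_CO₂)
= (0.802/√20.18) / (0.802/√20.18 + 4.96/√44.01) = 0.1785/(0.1785 + 0.7477) = 0.193.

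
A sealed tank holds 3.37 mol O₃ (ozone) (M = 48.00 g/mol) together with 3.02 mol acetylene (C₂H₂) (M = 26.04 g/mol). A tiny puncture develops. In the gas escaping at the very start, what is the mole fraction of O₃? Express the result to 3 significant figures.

0.451

Rate_i ∝ x_i/√M_i (Graham's law weighted by mole fraction), so the effusate composition follows n_i/√M_i.
Mole fraction of O₃ in the effusate = (n_O₃/√M_O₃) / (n_O₃/√M_O₃ + n_C₂H₂/√M_C₂H₂)
= (3.37/√48.00) / (3.37/√48.00 + 3.02/√26.04) = 0.4864/(0.4864 + 0.5918) = 0.451.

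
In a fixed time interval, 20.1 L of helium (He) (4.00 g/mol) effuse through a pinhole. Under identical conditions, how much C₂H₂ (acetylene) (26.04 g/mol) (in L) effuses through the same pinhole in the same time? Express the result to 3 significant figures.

Using Graham's law: rate_C₂H₂/rate_He = √(M_He/M_C₂H₂) = √(4.00/26.04) = √0.1536 = 0.3919.
So the volume for C₂H₂ is 20.1 × 0.3919 = 7.88 L.

7.88 L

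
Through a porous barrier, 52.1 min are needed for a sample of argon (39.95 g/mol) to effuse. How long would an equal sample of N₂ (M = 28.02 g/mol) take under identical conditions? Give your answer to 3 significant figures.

From Graham's law, t_N₂/t_Ar = √(M_N₂/M_Ar) = √(28.02/39.95) = √0.7014 = 0.8375.
So the time for N₂ is 52.1 × 0.8375 = 43.6 min.

43.6 min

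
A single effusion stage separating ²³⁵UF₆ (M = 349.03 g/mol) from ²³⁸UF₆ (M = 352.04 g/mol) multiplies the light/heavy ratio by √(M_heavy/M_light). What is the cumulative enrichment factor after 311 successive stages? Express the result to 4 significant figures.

3.801

After 311 stages the ratio has grown by (√(352.04/349.03))^311 = (352.04/349.03)^(311/2).
= 1.00862^(311/2) = 3.801.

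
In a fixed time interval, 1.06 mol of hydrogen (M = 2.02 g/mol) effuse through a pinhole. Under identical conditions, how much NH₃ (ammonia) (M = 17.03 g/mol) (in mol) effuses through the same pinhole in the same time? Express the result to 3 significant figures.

Using Graham's law: rate_NH₃/rate_H₂ = √(M_H₂/M_NH₃) = √(2.02/17.03) = √0.1186 = 0.3444.
So the amount for NH₃ is 1.06 × 0.3444 = 0.365 mol.

0.365 mol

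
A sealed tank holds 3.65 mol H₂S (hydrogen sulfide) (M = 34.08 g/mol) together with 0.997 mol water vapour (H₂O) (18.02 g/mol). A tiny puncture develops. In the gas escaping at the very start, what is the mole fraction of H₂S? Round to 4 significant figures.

The effusion rate of species i is ∝ p_i/√M_i ∝ n_i/√M_i.
x_H₂S(eff) = (n_H₂S/√M_H₂S) / (n_H₂S/√M_H₂S + n_H₂O/√M_H₂O)
= (3.65/√34.08) / (3.65/√34.08 + 0.997/√18.02) = 0.6252/(0.6252 + 0.2349) = 0.7269.

0.7269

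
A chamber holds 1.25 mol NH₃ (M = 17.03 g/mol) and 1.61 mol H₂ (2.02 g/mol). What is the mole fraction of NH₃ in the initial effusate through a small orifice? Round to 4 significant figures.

0.2110

Effusion rate of each component ∝ n_i/√M_i (partial pressure × 1/√M).
Mole fraction of NH₃ in the effusate = (n_NH₃/√M_NH₃) / (n_NH₃/√M_NH₃ + n_H₂/√M_H₂)
= (1.25/√17.03) / (1.25/√17.03 + 1.61/√2.02) = 0.3029/(0.3029 + 1.133) = 0.2110.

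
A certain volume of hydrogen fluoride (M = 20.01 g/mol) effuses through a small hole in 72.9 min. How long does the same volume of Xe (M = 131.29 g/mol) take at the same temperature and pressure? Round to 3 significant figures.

From Graham's law, t_Xe/t_HF = √(M_Xe/M_HF) = √(131.29/20.01) = √6.561 = 2.561.
So the time for Xe is 72.9 × 2.561 = 187 min.

187 min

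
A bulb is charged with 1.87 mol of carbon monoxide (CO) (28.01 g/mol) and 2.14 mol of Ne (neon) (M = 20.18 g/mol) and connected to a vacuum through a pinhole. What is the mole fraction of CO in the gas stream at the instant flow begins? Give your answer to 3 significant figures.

Effusion rate of each component ∝ n_i/√M_i (partial pressure × 1/√M).
Mole fraction of CO in the effusate = (n_CO/√M_CO) / (n_CO/√M_CO + n_Ne/√M_Ne)
= (1.87/√28.01) / (1.87/√28.01 + 2.14/√20.18) = 0.3533/(0.3533 + 0.4764) = 0.426.

0.426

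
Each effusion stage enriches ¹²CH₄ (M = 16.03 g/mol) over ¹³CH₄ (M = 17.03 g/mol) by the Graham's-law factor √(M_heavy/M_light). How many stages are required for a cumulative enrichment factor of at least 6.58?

63

With α = √(17.03/16.03) per stage, ln α = ½ ln(1.06238) = 0.03026.
Need α^N ≥ 6.58 ⇒ N ≥ ln(6.58) / ln α = 1.884 / 0.03026 = 62.27.
Rounding up, N = 63 stages.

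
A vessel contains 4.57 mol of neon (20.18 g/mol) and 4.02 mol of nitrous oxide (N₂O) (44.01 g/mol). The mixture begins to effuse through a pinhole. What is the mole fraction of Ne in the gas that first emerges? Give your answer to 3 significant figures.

Rate_i ∝ x_i/√M_i (Graham's law weighted by mole fraction), so the effusate composition follows n_i/√M_i.
Mole fraction of Ne in the effusate = (n_Ne/√M_Ne) / (n_Ne/√M_Ne + n_N₂O/√M_N₂O)
= (4.57/√20.18) / (4.57/√20.18 + 4.02/√44.01) = 1.017/(1.017 + 0.6060) = 0.627.

0.627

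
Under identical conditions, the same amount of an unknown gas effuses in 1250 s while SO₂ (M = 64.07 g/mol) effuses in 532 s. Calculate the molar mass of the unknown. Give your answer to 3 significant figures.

354 g/mol

From Graham's law, t_X/t_SO₂ = √(M_X/M_SO₂).
1250/532 = 2.350 = √(M_X/64.07)
M_X = 64.07 × 2.350² = 64.07 × 5.521 = 354 g/mol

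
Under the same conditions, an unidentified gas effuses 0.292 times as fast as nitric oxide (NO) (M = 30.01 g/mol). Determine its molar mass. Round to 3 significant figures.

By Graham's law, rate_X/rate_NO = √(M_NO/M_X).
0.292 = √(30.01/M_X)
M_X = 30.01 / 0.292² = 30.01 / 0.08526 = 352 g/mol

352 g/mol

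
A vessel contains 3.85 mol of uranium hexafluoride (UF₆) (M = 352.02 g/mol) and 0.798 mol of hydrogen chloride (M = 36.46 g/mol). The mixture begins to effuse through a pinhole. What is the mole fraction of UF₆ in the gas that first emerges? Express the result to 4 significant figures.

0.6083

The effusion rate of species i is ∝ p_i/√M_i ∝ n_i/√M_i.
Mole fraction of UF₆ in the effusate = (n_UF₆/√M_UF₆) / (n_UF₆/√M_UF₆ + n_HCl/√M_HCl)
= (3.85/√352.02) / (3.85/√352.02 + 0.798/√36.46) = 0.2052/(0.2052 + 0.1322) = 0.6083.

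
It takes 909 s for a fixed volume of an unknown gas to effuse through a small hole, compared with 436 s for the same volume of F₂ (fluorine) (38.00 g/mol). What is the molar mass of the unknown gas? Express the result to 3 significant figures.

Since effusion rate ∝ 1/√M, t_X/t_F₂ = √(M_X/M_F₂).
909/436 = 2.085 = √(M_X/38.00)
M_X = 38.00 × 2.085² = 38.00 × 4.347 = 165 g/mol

165 g/mol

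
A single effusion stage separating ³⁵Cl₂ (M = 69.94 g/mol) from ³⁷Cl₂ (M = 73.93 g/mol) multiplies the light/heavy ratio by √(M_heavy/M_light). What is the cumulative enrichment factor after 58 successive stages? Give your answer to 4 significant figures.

4.998

Each stage multiplies the ratio by α = √(73.93/69.94), so after 58 stages the overall factor is α^58 = (73.93/69.94)^(58/2).
= 1.05705^29 = 4.998.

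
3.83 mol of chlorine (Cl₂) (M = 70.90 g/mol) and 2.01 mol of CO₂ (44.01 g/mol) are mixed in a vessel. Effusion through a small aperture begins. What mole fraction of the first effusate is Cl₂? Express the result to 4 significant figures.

Effusion rate of each component ∝ n_i/√M_i (partial pressure × 1/√M).
x_Cl₂(eff) = (n_Cl₂/√M_Cl₂) / (n_Cl₂/√M_Cl₂ + n_CO₂/√M_CO₂)
= (3.83/√70.90) / (3.83/√70.90 + 2.01/√44.01) = 0.4549/(0.4549 + 0.3030) = 0.6002.

0.6002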